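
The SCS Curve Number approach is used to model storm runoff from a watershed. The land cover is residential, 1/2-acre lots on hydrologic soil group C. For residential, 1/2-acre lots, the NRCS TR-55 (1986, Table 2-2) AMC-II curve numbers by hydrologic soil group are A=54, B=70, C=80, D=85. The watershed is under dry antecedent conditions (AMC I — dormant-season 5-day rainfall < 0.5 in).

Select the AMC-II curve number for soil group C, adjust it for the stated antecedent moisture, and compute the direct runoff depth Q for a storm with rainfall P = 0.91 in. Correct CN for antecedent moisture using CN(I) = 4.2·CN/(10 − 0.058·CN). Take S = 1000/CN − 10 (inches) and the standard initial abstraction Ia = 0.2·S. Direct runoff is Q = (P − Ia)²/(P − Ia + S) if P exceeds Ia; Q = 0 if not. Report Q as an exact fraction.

NRCS table: residential, 1/2-acre lots, soil group C → CN(II) = 80
Adjust CN=80 to AMC I: 4.2·80/(10 − 0.058·80) → 336 ÷ (134/25) = 4200/67 ≈ 62.687
Retention S: 1000/CN − 10 with CN=62.687 → S = 125/21 ≈ 5.952 in
Ia = 0.2·(125/21) = 25/21 in ≈ 1.190 in
P = 0.910 ≤ Ia = 1.190 in: entire storm abstracted, Q = 0.

Q = 0 in ≈ 0.000 in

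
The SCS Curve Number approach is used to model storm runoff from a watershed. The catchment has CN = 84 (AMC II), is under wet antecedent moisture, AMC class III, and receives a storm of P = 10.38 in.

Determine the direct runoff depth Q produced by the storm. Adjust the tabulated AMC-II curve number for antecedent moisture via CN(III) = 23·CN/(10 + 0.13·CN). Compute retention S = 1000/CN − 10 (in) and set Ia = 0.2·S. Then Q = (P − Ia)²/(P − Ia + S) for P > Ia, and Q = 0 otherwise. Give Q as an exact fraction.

Adjust CN=84 to AMC III: 23·84/(10 + 0.13·84) → 1932 ÷ (523/25) = 48300/523 ≈ 92.352
S = 1000/(48300/523) − 10 = 400/483 in ≈ 0.828 in
Initial abstraction Ia = S/5 = (400/483)/5 = 80/483 ≈ 0.166 in
Excess rainfall: 10.380 − 0.166 = 10.214 in; P > Ia so Q > 0
Q: (246677/24150)² ÷ (266677/24150) = 60849542329/6440249550 in (≈ 9.448 in)

Q = 60849542329/6440249550 in ≈ 9.448 in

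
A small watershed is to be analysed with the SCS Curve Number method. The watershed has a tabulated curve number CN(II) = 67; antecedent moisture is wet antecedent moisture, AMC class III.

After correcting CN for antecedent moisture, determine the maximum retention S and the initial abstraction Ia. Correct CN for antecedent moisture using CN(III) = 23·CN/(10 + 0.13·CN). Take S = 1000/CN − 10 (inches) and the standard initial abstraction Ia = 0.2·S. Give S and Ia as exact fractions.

S = 3300/1541 in ≈ 2.141 in; Ia = 660/1541 in ≈ 0.428 in

Adjust CN=67 to AMC III: 23·67/(10 + 0.13·67) → 1541 ÷ (1871/100) = 154100/1871 ≈ 82.362
S = 1000/(154100/1871) − 10 = 3300/1541 in ≈ 2.141 in
Initial abstraction Ia = S/5 = (3300/1541)/5 = 660/1541 ≈ 0.428 in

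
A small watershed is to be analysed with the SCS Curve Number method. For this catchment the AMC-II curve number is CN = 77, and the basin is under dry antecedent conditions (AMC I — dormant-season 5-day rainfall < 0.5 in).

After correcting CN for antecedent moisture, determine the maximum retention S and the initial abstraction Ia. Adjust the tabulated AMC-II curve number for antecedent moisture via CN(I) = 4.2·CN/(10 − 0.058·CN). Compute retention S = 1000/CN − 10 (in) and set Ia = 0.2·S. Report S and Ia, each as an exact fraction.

S = 11500/1617 in ≈ 7.112 in; Ia = 2300/1617 in ≈ 1.422 in

Dry (AMC I): CN(I) = 4.2·77/(10 − 0.058·77) = (1617/5)/(2767/500) = 161700/2767 ≈ 58.439
Max retention: S = 1000/(161700/2767) − 10 = 11500/1617 in (≈ 7.112 in)
Ia = 0.2·(11500/1617) = 2300/1617 in ≈ 1.422 in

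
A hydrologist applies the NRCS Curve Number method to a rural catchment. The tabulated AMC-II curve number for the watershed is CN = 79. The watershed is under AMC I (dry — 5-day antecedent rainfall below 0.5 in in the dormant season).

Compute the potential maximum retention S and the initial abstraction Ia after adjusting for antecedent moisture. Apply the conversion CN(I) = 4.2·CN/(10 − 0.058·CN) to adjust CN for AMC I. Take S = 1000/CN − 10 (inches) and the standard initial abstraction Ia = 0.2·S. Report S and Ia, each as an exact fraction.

Adjust CN=79 to AMC I: 4.2·79/(10 − 0.058·79) → (1659/5) ÷ (2709/500) = 7900/129 ≈ 61.240
Max retention: S = 1000/(7900/129) − 10 = 500/79 in (≈ 6.329 in)
Initial abstraction Ia = S/5 = (500/79)/5 = 100/79 ≈ 1.266 in

S = 500/79 in ≈ 6.329 in; Ia = 100/79 in ≈ 1.266 in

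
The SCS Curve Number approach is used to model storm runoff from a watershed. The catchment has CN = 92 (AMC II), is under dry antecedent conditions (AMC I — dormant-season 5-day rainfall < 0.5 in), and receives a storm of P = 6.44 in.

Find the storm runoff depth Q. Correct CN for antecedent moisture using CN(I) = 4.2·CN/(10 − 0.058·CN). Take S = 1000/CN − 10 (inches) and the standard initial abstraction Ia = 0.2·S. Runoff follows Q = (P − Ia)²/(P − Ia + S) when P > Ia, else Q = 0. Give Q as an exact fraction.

Q = 5294454169/1180488225 in ≈ 4.485 in

Dry (AMC I): CN(I) = 4.2·92/(10 − 0.058·92) = (1932/5)/(583/125) = 48300/583 ≈ 82.847
Retention S: 1000/CN − 10 with CN=82.847 → S = 1000/483 ≈ 2.070 in
Initial abstraction Ia = S/5 = (1000/483)/5 = 200/483 ≈ 0.414 in
P − Ia = 6.440 − 0.414 = 72763/12075 ≈ 6.026 in (> 0, runoff occurs)
Q: (72763/12075)² ÷ (97763/12075) = 5294454169/1180488225 in (≈ 4.485 in)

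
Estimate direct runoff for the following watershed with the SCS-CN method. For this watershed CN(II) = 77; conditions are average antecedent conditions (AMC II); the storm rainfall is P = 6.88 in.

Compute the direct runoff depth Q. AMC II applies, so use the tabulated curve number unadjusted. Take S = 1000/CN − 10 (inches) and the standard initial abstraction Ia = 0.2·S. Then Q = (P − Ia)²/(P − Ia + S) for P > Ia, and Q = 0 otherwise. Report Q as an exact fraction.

Q = 36566209/8587425 in ≈ 4.258 in

Average conditions: CN = 77 (no AMC adjustment).
Retention S: 1000/CN − 10 with CN=77.000 → S = 230/77 ≈ 2.987 in
Ia = 0.2S: 0.2·2.987 = 0.597 in (exactly 46/77)
Excess rainfall: 6.880 − 0.597 = 6.283 in; P > Ia so Q > 0
Q = (12094/1925)²/((12094/1925) + 230/77) = (146264836/3705625)/(17844/1925) = 36566209/8587425 in ≈ 4.258 in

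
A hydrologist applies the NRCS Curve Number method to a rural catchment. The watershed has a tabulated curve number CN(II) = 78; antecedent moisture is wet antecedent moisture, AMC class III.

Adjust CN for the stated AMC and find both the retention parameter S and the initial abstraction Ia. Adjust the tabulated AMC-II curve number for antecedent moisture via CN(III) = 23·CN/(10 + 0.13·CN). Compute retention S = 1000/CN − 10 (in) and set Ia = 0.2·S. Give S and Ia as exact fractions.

Adjust CN=78 to AMC III: 23·78/(10 + 0.13·78) → 1794 ÷ (1007/50) = 89700/1007 ≈ 89.076
Retention S: 1000/CN − 10 with CN=89.076 → S = 1100/897 ≈ 1.226 in
Ia = 0.2S: 0.2·1.226 = 0.245 in (exactly 220/897)

S = 1100/897 in ≈ 1.226 in; Ia = 220/897 in ≈ 0.245 in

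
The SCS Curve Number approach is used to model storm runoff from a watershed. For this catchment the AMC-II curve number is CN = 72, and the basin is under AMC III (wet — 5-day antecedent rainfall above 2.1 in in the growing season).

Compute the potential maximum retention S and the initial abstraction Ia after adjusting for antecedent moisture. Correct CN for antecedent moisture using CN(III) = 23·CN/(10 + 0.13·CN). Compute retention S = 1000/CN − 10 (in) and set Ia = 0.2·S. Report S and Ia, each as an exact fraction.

Wet (AMC III): CN(III) = 23·72/(10 + 0.13·72) = 1656/(484/25) = 10350/121 ≈ 85.537
Max retention: S = 1000/(10350/121) − 10 = 350/207 in (≈ 1.691 in)
Initial abstraction Ia = S/5 = (350/207)/5 = 70/207 ≈ 0.338 in

S = 350/207 in ≈ 1.691 in; Ia = 70/207 in ≈ 0.338 in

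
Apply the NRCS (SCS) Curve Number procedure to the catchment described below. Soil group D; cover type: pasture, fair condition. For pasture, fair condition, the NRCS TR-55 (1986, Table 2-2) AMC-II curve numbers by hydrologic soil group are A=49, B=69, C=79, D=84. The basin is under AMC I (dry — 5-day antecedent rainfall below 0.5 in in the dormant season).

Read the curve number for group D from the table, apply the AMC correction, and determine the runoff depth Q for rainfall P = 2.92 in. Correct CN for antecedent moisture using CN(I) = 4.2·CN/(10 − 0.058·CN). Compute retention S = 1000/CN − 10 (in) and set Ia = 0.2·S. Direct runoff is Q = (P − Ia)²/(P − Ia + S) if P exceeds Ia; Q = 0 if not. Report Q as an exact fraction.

NRCS table: pasture, fair condition, soil group D → CN(II) = 84
Dry (AMC I): CN(I) = 4.2·84/(10 − 0.058·84) = (1764/5)/(641/125) = 44100/641 ≈ 68.799
S = 1000/(44100/641) − 10 = 2000/441 in ≈ 4.535 in
Ia = 0.2S: 0.2·4.535 = 0.907 in (exactly 400/441)
Excess rainfall: 2.920 − 0.907 = 2.013 in; P > Ia so Q > 0
Q = (22193/11025)²/((22193/11025) + 2000/441) = (492529249/121550625)/(72193/11025) = 492529249/795927825 in ≈ 0.619 in

Q = 492529249/795927825 in ≈ 0.619 in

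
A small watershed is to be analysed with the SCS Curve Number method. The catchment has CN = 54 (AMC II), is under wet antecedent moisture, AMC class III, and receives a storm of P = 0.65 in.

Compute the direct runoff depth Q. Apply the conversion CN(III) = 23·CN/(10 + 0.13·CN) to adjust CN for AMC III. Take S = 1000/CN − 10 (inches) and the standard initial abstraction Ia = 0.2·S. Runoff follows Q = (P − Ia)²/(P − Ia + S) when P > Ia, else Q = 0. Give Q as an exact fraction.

Q = 0 in ≈ 0.000 in

Adjust CN=54 to AMC III: 23·54/(10 + 0.13·54) → 1242 ÷ (851/50) = 2700/37 ≈ 72.973
Max retention: S = 1000/(2700/37) − 10 = 100/27 in (≈ 3.704 in)
Ia = 0.2·(100/27) = 20/27 in ≈ 0.741 in
P = 0.650 ≤ Ia = 0.741 in: entire storm abstracted, Q = 0.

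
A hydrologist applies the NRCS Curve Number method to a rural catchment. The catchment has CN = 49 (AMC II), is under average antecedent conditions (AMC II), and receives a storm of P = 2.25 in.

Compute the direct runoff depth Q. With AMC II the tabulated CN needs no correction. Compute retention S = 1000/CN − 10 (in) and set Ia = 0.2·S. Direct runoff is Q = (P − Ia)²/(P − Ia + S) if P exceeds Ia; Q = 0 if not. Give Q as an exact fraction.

Q = 363/135436 in ≈ 0.003 in

CN(II) = 49; AMC II needs no correction.
S = 1000/49 − 10 = 510/49 in ≈ 10.408 in
Ia = 0.2·(510/49) = 102/49 in ≈ 2.082 in
P − Ia = 2.250 − 2.082 = 33/196 ≈ 0.168 in (> 0, runoff occurs)
Q: (33/196)² ÷ (2073/196) = 363/135436 in (≈ 0.003 in)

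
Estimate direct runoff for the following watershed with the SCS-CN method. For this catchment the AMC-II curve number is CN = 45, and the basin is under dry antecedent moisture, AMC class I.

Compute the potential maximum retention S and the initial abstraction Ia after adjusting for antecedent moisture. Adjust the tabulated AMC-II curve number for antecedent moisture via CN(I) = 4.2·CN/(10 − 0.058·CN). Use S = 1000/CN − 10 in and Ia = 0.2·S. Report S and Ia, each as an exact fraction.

S = 5500/189 in ≈ 29.101 in; Ia = 1100/189 in ≈ 5.820 in

CN(I) from CN(II)=45: (4.2·45)/(10 − 0.058·45) = 18900/739 ≈ 25.575
Retention S: 1000/CN − 10 with CN=25.575 → S = 5500/189 ≈ 29.101 in
Ia = 0.2S: 0.2·29.101 = 5.820 in (exactly 1100/189)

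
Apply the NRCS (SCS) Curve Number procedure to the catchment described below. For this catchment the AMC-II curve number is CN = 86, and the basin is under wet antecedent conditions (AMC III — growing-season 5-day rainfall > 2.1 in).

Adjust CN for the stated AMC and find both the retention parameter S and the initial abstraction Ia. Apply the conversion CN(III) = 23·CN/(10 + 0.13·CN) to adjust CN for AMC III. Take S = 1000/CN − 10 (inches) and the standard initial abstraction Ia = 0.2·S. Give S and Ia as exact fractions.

CN(III) from CN(II)=86: (23·86)/(10 + 0.13·86) = 98900/1059 ≈ 93.390
S = 1000/(98900/1059) − 10 = 700/989 in ≈ 0.708 in
Initial abstraction Ia = S/5 = (700/989)/5 = 140/989 ≈ 0.142 in

S = 700/989 in ≈ 0.708 in; Ia = 140/989 in ≈ 0.142 in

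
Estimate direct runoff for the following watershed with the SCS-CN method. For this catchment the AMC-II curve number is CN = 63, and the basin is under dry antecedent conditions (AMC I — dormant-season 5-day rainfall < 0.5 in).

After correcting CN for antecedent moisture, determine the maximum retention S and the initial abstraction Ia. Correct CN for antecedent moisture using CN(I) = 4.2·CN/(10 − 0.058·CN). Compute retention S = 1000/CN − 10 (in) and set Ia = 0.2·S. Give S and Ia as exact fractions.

CN(I) from CN(II)=63: (4.2·63)/(10 − 0.058·63) = 132300/3173 ≈ 41.696
S = 1000/(132300/3173) − 10 = 18500/1323 in ≈ 13.983 in
Initial abstraction Ia = S/5 = (18500/1323)/5 = 3700/1323 ≈ 2.797 in

S = 18500/1323 in ≈ 13.983 in; Ia = 3700/1323 in ≈ 2.797 in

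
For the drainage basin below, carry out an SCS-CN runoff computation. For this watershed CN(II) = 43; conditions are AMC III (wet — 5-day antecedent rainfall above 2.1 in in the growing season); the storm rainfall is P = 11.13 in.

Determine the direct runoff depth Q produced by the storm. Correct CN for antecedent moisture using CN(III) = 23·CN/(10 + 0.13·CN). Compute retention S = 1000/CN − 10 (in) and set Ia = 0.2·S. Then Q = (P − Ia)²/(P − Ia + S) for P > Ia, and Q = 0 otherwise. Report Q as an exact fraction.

Q = 108187708561/17107029700 in ≈ 6.324 in

CN(III) from CN(II)=43: (23·43)/(10 + 0.13·43) = 98900/1559 ≈ 63.438
Retention S: 1000/CN − 10 with CN=63.438 → S = 5700/989 ≈ 5.763 in
Ia = 0.2·(5700/989) = 1140/989 in ≈ 1.153 in
P − Ia = 11.130 − 1.153 = 986757/98900 ≈ 9.977 in (> 0, runoff occurs)
Q = (986757/98900)²/((986757/98900) + 5700/989) = (973689377049/9781210000)/(1556757/98900) = 108187708561/17107029700 in ≈ 6.324 in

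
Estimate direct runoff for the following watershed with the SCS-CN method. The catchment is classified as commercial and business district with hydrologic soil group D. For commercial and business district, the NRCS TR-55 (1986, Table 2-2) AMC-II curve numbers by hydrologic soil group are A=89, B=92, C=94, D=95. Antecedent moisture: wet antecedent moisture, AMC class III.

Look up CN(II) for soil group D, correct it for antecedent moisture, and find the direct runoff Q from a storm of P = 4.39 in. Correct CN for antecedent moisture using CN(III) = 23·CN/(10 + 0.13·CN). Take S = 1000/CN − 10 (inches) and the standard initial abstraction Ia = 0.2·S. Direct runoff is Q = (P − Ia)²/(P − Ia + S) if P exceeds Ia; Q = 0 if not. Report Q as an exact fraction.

NRCS table: commercial and business district, soil group D → CN(II) = 95
CN(III) from CN(II)=95: (23·95)/(10 + 0.13·95) = 43700/447 ≈ 97.763
Max retention: S = 1000/(43700/447) − 10 = 100/437 in (≈ 0.229 in)
Initial abstraction Ia = S/5 = (100/437)/5 = 20/437 ≈ 0.046 in
Since P=4.390 > Ia=0.046: effective rainfall P−Ia = 189843/43700 in
Runoff Q = (P−Ia)²/(P−Ia+S) = (4.344)²/(4.344+0.229) = 36040364649/8733139100 ≈ 4.127 in

Q = 36040364649/8733139100 in ≈ 4.127 in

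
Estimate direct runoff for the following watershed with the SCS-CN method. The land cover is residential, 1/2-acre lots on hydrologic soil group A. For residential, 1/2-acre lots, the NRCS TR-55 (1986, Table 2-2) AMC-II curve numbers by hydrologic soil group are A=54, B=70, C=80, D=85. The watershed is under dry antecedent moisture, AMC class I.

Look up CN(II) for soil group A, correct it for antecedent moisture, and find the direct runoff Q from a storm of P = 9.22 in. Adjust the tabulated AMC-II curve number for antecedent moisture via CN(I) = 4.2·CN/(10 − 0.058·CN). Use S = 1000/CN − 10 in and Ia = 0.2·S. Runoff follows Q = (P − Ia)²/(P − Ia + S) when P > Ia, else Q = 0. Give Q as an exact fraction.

NRCS table: residential, 1/2-acre lots, soil group A → CN(II) = 54
CN(I) from CN(II)=54: (4.2·54)/(10 − 0.058·54) = 56700/1717 ≈ 33.023
S = 1000/(56700/1717) − 10 = 11500/567 in ≈ 20.282 in
Ia = 0.2S: 0.2·20.282 = 4.056 in (exactly 2300/567)
P − Ia = 9.220 − 4.056 = 146387/28350 ≈ 5.164 in (> 0, runoff occurs)
Q = (146387/28350)²/((146387/28350) + 11500/567) = (21429153769/803722500)/(721387/28350) = 21429153769/20451321450 in ≈ 1.048 in

Q = 21429153769/20451321450 in ≈ 1.048 in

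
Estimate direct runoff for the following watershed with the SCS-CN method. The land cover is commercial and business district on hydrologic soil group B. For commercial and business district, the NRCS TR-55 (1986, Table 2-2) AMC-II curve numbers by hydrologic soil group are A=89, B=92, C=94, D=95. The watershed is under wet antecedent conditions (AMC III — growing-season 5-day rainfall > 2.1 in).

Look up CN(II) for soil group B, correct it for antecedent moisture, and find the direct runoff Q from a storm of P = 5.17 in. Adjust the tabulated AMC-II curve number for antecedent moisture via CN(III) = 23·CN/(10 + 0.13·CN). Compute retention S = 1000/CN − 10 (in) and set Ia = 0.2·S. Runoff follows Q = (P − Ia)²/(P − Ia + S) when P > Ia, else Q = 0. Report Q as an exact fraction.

Q = 72626477049/15314179700 in ≈ 4.742 in

NRCS table: commercial and business district, soil group B → CN(II) = 92
Wet (AMC III): CN(III) = 23·92/(10 + 0.13·92) = 2116/(549/25) = 52900/549 ≈ 96.357
S = 1000/(52900/549) − 10 = 200/529 in ≈ 0.378 in
Ia = 0.2S: 0.2·0.378 = 0.076 in (exactly 40/529)
P − Ia = 5.170 − 0.076 = 269493/52900 ≈ 5.094 in (> 0, runoff occurs)
Runoff Q = (P−Ia)²/(P−Ia+S) = (5.094)²/(5.094+0.378) = 72626477049/15314179700 ≈ 4.742 in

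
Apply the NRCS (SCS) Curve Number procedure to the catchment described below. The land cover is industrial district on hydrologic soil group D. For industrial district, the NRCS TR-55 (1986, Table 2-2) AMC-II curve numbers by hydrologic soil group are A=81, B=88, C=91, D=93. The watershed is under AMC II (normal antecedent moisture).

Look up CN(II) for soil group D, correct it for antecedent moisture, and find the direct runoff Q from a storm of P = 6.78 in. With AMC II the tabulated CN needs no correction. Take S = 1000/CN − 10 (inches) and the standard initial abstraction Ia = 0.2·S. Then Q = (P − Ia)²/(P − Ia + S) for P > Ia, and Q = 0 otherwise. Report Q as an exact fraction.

Q = 950303929/159620550 in ≈ 5.954 in

NRCS table: industrial district, soil group D → CN(II) = 93
AMC II — tabulated CN = 93 applies directly.
S = 1000/93 − 10 = 70/93 in ≈ 0.753 in
Initial abstraction Ia = S/5 = (70/93)/5 = 14/93 ≈ 0.151 in
Since P=6.780 > Ia=0.151: effective rainfall P−Ia = 30827/4650 in
Q = (30827/4650)²/((30827/4650) + 70/93) = (950303929/21622500)/(34327/4650) = 950303929/159620550 in ≈ 5.954 in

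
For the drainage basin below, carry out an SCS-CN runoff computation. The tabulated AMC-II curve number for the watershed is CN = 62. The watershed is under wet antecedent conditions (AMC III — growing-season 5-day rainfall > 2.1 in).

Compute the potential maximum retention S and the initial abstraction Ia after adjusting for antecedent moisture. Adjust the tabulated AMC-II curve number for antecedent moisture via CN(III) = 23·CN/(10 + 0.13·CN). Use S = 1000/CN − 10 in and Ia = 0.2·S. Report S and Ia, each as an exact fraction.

S = 1900/713 in ≈ 2.665 in; Ia = 380/713 in ≈ 0.533 in

Adjust CN=62 to AMC III: 23·62/(10 + 0.13·62) → 1426 ÷ (903/50) = 71300/903 ≈ 78.959
Max retention: S = 1000/(71300/903) − 10 = 1900/713 in (≈ 2.665 in)
Ia = 0.2·(1900/713) = 380/713 in ≈ 0.533 in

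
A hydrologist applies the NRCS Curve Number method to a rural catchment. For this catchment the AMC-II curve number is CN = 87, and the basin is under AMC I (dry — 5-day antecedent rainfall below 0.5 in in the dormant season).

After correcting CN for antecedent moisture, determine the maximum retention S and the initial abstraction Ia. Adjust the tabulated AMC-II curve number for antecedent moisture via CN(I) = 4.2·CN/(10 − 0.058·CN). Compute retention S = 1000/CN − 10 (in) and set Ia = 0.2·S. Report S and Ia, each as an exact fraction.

S = 6500/1827 in ≈ 3.558 in; Ia = 1300/1827 in ≈ 0.712 in

Adjust CN=87 to AMC I: 4.2·87/(10 − 0.058·87) → (1827/5) ÷ (2477/500) = 182700/2477 ≈ 73.759
S = 1000/(182700/2477) − 10 = 6500/1827 in ≈ 3.558 in
Ia = 0.2S: 0.2·3.558 = 0.712 in (exactly 1300/1827)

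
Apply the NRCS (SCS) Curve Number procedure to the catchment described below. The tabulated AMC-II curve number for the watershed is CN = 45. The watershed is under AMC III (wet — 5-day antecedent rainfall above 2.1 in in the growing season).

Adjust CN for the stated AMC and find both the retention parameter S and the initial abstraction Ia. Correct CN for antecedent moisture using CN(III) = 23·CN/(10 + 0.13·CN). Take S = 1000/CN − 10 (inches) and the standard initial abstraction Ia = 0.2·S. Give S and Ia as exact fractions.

Wet (AMC III): CN(III) = 23·45/(10 + 0.13·45) = 1035/(317/20) = 20700/317 ≈ 65.300
Max retention: S = 1000/(20700/317) − 10 = 1100/207 in (≈ 5.314 in)
Ia = 0.2·(1100/207) = 220/207 in ≈ 1.063 in

S = 1100/207 in ≈ 5.314 in; Ia = 220/207 in ≈ 1.063 in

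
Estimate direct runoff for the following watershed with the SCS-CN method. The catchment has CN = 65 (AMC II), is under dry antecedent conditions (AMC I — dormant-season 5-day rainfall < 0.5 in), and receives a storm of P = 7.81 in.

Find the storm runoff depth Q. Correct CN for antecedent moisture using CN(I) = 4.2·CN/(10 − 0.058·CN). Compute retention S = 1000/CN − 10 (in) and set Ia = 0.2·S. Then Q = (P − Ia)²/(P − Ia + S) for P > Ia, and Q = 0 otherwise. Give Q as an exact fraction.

Q = 418570681/274790100 in ≈ 1.523 in

Adjust CN=65 to AMC I: 4.2·65/(10 − 0.058·65) → 273 ÷ (623/100) = 3900/89 ≈ 43.820
Retention S: 1000/CN − 10 with CN=43.820 → S = 500/39 ≈ 12.821 in
Initial abstraction Ia = S/5 = (500/39)/5 = 100/39 ≈ 2.564 in
Since P=7.810 > Ia=2.564: effective rainfall P−Ia = 20459/3900 in
Runoff Q = (P−Ia)²/(P−Ia+S) = (5.246)²/(5.246+12.821) = 418570681/274790100 ≈ 1.523 in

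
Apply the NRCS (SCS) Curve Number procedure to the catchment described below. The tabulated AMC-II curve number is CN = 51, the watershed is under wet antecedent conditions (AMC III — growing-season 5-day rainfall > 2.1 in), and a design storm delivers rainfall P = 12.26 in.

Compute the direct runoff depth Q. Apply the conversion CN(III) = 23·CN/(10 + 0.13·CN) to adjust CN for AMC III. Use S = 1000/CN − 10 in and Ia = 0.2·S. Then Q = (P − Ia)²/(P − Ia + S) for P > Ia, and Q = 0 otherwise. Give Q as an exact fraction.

Wet (AMC III): CN(III) = 23·51/(10 + 0.13·51) = 1173/(1663/100) = 117300/1663 ≈ 70.535
Max retention: S = 1000/(117300/1663) − 10 = 4900/1173 in (≈ 4.177 in)
Ia = 0.2·(4900/1173) = 980/1173 in ≈ 0.835 in
P − Ia = 12.260 − 0.835 = 670049/58650 ≈ 11.425 in (> 0, runoff occurs)
Q: (670049/58650)² ÷ (915049/58650) = 448965662401/53667623850 in (≈ 8.366 in)

Q = 448965662401/53667623850 in ≈ 8.366 in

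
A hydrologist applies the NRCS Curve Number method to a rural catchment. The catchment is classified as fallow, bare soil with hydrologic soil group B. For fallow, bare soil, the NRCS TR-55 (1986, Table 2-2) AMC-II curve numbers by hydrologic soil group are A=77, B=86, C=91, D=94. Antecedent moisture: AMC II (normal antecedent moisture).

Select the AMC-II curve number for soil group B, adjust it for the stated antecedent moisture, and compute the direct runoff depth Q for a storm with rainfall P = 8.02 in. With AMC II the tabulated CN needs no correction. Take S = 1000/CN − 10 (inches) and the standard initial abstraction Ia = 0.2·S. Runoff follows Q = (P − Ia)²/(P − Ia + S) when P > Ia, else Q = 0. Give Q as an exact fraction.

Q = 273670849/43092450 in ≈ 6.351 in

NRCS table: fallow, bare soil, soil group B → CN(II) = 86
CN(II) = 86; AMC II needs no correction.
S = 1000/86 − 10 = 70/43 in ≈ 1.628 in
Initial abstraction Ia = S/5 = (70/43)/5 = 14/43 ≈ 0.326 in
Excess rainfall: 8.020 − 0.326 = 7.694 in; P > Ia so Q > 0
Q = (16543/2150)²/((16543/2150) + 70/43) = (273670849/4622500)/(20043/2150) = 273670849/43092450 in ≈ 6.351 in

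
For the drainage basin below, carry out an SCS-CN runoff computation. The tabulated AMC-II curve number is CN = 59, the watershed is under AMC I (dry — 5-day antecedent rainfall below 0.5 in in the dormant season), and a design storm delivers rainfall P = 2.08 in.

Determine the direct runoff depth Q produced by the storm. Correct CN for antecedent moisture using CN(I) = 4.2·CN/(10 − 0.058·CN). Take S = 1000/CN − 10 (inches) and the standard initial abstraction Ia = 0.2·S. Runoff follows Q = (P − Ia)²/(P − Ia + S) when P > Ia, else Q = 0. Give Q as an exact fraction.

Adjust CN=59 to AMC I: 4.2·59/(10 − 0.058·59) → (1239/5) ÷ (3289/500) = 123900/3289 ≈ 37.671
Retention S: 1000/CN − 10 with CN=37.671 → S = 20500/1239 ≈ 16.546 in
Initial abstraction Ia = S/5 = (20500/1239)/5 = 4100/1239 ≈ 3.309 in
P = 2.080 ≤ Ia = 3.309 in: entire storm abstracted, Q = 0.

Q = 0 in ≈ 0.000 in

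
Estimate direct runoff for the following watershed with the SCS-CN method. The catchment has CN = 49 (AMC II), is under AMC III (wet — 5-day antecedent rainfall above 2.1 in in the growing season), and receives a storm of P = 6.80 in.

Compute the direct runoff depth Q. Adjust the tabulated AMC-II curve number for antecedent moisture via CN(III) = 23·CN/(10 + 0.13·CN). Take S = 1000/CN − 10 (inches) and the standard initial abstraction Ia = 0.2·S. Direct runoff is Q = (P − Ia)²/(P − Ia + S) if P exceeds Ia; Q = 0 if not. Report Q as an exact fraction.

Adjust CN=49 to AMC III: 23·49/(10 + 0.13·49) → 1127 ÷ (1637/100) = 112700/1637 ≈ 68.845
Max retention: S = 1000/(112700/1637) − 10 = 5100/1127 in (≈ 4.525 in)
Initial abstraction Ia = S/5 = (5100/1127)/5 = 1020/1127 ≈ 0.905 in
P − Ia = 6.800 − 0.905 = 33218/5635 ≈ 5.895 in (> 0, runoff occurs)
Q: (33218/5635)² ÷ (58718/5635) = 32453986/9731645 in (≈ 3.335 in)

Q = 32453986/9731645 in ≈ 3.335 in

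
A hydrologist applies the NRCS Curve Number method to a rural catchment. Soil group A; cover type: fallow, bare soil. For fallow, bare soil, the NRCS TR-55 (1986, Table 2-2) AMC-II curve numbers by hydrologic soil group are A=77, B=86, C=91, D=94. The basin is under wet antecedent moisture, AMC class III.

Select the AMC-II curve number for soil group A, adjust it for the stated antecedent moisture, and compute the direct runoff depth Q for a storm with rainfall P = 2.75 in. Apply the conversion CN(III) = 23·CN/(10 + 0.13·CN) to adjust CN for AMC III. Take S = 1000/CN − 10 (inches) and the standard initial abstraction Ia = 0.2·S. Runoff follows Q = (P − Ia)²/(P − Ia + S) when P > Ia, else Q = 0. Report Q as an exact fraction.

NRCS table: fallow, bare soil, soil group A → CN(II) = 77
Wet (AMC III): CN(III) = 23·77/(10 + 0.13·77) = 1771/(2001/100) = 7700/87 ≈ 88.506
S = 1000/(7700/87) − 10 = 100/77 in ≈ 1.299 in
Initial abstraction Ia = S/5 = (100/77)/5 = 20/77 ≈ 0.260 in
Excess rainfall: 2.750 − 0.260 = 2.490 in; P > Ia so Q > 0
Q: (767/308)² ÷ (1167/308) = 588289/359436 in (≈ 1.637 in)

Q = 588289/359436 in ≈ 1.637 in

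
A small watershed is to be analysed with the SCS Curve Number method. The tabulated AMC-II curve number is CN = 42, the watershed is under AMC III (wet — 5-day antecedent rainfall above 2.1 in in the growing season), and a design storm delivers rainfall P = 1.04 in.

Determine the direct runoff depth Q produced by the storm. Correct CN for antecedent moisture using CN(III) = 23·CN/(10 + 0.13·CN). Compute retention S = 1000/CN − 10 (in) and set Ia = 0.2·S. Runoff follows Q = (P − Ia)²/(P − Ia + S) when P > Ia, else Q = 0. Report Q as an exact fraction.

Q = 0 in ≈ 0.000 in

Wet (AMC III): CN(III) = 23·42/(10 + 0.13·42) = 966/(773/50) = 48300/773 ≈ 62.484
Retention S: 1000/CN − 10 with CN=62.484 → S = 2900/483 ≈ 6.004 in
Ia = 0.2·(2900/483) = 580/483 in ≈ 1.201 in
P = 1.040 ≤ Ia = 1.201 in: entire storm abstracted, Q = 0.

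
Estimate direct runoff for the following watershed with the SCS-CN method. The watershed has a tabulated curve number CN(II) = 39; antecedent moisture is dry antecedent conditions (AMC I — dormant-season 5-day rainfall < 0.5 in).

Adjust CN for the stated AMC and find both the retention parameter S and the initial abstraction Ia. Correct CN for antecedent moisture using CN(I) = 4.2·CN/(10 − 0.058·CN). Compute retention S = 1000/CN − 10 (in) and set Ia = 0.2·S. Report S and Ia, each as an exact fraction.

Dry (AMC I): CN(I) = 4.2·39/(10 − 0.058·39) = (819/5)/(3869/500) = 81900/3869 ≈ 21.168
S = 1000/(81900/3869) − 10 = 30500/819 in ≈ 37.241 in
Ia = 0.2·(30500/819) = 6100/819 in ≈ 7.448 in

S = 30500/819 in ≈ 37.241 in; Ia = 6100/819 in ≈ 7.448 in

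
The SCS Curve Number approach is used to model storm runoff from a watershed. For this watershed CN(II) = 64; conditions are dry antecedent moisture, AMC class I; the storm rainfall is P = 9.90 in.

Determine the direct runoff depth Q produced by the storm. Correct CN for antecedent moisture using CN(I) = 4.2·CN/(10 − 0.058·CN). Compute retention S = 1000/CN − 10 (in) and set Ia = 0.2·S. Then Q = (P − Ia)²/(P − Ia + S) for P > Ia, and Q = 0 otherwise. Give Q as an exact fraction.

Q = 340707/134680 in ≈ 2.530 in

Dry (AMC I): CN(I) = 4.2·64/(10 − 0.058·64) = (1344/5)/(786/125) = 5600/131 ≈ 42.748
S = 1000/(5600/131) − 10 = 375/28 in ≈ 13.393 in
Ia = 0.2S: 0.2·13.393 = 2.679 in (exactly 75/28)
Excess rainfall: 9.900 − 2.679 = 7.221 in; P > Ia so Q > 0
Q: (1011/140)² ÷ (1443/70) = 340707/134680 in (≈ 2.530 in)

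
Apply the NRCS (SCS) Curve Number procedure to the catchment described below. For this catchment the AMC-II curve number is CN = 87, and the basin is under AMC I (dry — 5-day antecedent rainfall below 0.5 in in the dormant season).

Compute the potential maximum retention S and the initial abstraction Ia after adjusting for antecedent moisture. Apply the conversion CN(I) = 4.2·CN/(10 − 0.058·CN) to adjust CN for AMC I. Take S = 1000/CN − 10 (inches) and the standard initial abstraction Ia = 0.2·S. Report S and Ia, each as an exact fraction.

Adjust CN=87 to AMC I: 4.2·87/(10 − 0.058·87) → (1827/5) ÷ (2477/500) = 182700/2477 ≈ 73.759
Retention S: 1000/CN − 10 with CN=73.759 → S = 6500/1827 ≈ 3.558 in
Ia = 0.2·(6500/1827) = 1300/1827 in ≈ 0.712 in

S = 6500/1827 in ≈ 3.558 in; Ia = 1300/1827 in ≈ 0.712 in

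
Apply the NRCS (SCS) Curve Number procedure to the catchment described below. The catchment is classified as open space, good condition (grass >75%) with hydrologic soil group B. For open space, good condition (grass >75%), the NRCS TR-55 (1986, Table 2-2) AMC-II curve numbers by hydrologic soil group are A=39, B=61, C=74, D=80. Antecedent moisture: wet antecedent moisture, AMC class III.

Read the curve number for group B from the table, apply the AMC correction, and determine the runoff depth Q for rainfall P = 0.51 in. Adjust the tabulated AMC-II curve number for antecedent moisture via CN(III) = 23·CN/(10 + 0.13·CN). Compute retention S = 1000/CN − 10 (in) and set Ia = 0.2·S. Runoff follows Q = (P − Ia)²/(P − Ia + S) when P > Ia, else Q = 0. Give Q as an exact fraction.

NRCS table: open space, good condition (grass >75%), soil group B → CN(II) = 61
Adjust CN=61 to AMC III: 23·61/(10 + 0.13·61) → 1403 ÷ (1793/100) = 140300/1793 ≈ 78.249
Max retention: S = 1000/(140300/1793) − 10 = 3900/1403 in (≈ 2.780 in)
Ia = 0.2·(3900/1403) = 780/1403 in ≈ 0.556 in
P = 0.510 ≤ Ia = 0.556 in: entire storm abstracted, Q = 0.

Q = 0 in ≈ 0.000 in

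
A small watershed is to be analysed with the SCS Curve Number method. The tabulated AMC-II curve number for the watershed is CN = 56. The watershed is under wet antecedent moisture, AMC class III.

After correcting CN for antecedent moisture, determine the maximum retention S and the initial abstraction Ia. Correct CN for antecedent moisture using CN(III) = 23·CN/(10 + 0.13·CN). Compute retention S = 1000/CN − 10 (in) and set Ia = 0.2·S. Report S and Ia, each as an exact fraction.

CN(III) from CN(II)=56: (23·56)/(10 + 0.13·56) = 4025/54 ≈ 74.537
Max retention: S = 1000/(4025/54) − 10 = 550/161 in (≈ 3.416 in)
Ia = 0.2·(550/161) = 110/161 in ≈ 0.683 in

S = 550/161 in ≈ 3.416 in; Ia = 110/161 in ≈ 0.683 in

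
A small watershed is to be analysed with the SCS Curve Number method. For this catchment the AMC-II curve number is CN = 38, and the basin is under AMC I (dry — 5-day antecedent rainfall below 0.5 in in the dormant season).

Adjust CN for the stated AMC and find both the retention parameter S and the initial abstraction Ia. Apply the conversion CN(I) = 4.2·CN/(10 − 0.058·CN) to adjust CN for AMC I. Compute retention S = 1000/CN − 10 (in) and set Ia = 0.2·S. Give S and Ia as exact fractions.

CN(I) from CN(II)=38: (4.2·38)/(10 − 0.058·38) = 39900/1949 ≈ 20.472
S = 1000/(39900/1949) − 10 = 15500/399 in ≈ 38.847 in
Ia = 0.2·(15500/399) = 3100/399 in ≈ 7.769 in

S = 15500/399 in ≈ 38.847 in; Ia = 3100/399 in ≈ 7.769 in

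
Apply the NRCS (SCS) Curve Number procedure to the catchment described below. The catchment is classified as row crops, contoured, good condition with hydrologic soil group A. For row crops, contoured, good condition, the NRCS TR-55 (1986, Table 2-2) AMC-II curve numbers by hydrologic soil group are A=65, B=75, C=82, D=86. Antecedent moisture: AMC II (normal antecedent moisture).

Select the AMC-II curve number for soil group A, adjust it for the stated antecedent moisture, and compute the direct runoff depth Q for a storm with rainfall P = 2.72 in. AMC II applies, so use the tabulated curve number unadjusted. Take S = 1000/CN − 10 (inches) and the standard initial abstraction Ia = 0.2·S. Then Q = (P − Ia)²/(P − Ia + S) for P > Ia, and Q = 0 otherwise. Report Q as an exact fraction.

NRCS table: row crops, contoured, good condition, soil group A → CN(II) = 65
AMC II — tabulated CN = 65 applies directly.
Max retention: S = 1000/65 − 10 = 70/13 in (≈ 5.385 in)
Ia = 0.2S: 0.2·5.385 = 1.077 in (exactly 14/13)
Since P=2.720 > Ia=1.077: effective rainfall P−Ia = 534/325 in
Q = (534/325)²/((534/325) + 70/13) = (285156/105625)/(2284/325) = 71289/185575 in ≈ 0.384 in

Q = 71289/185575 in ≈ 0.384 in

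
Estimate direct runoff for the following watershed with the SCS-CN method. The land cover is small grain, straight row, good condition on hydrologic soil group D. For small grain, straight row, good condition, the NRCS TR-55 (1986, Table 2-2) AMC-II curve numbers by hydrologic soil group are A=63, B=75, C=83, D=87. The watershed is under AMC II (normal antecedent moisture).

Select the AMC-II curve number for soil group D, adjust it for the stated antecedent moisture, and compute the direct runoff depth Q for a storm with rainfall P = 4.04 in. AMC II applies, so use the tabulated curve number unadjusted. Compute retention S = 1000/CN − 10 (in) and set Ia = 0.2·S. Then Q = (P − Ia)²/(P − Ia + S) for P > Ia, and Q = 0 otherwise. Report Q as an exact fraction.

NRCS table: small grain, straight row, good condition, soil group D → CN(II) = 87
CN(II) = 87; AMC II needs no correction.
S = 1000/87 − 10 = 130/87 in ≈ 1.494 in
Ia = 0.2·(130/87) = 26/87 in ≈ 0.299 in
Since P=4.040 > Ia=0.299: effective rainfall P−Ia = 8137/2175 in
Q: (8137/2175)² ÷ (11387/2175) = 66210769/24766725 in (≈ 2.673 in)

Q = 66210769/24766725 in ≈ 2.673 in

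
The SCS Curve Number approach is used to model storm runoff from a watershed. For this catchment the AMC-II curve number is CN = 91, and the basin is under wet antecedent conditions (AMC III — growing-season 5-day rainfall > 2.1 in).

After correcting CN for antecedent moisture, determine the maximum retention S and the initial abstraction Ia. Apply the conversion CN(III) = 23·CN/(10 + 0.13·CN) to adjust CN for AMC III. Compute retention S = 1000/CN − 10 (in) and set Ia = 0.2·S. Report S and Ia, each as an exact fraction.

S = 900/2093 in ≈ 0.430 in; Ia = 180/2093 in ≈ 0.086 in

Adjust CN=91 to AMC III: 23·91/(10 + 0.13·91) → 2093 ÷ (2183/100) = 209300/2183 ≈ 95.877
S = 1000/(209300/2183) − 10 = 900/2093 in ≈ 0.430 in
Initial abstraction Ia = S/5 = (900/2093)/5 = 180/2093 ≈ 0.086 in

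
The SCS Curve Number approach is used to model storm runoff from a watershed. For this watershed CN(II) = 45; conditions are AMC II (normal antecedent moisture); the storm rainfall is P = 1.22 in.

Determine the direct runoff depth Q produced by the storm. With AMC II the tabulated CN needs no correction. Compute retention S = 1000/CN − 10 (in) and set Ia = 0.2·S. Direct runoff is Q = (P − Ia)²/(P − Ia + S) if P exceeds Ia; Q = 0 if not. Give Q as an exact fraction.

Average conditions: CN = 45 (no AMC adjustment).
Max retention: S = 1000/45 − 10 = 110/9 in (≈ 12.222 in)
Initial abstraction Ia = S/5 = (110/9)/5 = 22/9 ≈ 2.444 in
P = 1.220 ≤ Ia = 2.444 in: entire storm abstracted, Q = 0.

Q = 0 in ≈ 0.000 in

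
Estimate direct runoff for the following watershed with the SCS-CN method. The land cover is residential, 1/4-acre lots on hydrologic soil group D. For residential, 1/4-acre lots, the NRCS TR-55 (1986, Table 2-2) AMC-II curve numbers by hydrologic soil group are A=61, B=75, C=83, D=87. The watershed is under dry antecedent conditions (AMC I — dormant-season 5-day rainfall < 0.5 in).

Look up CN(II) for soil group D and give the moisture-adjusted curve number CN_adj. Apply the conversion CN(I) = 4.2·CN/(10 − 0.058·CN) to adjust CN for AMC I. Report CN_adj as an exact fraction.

CN_adj = 182700/2477 ≈ 73.759

NRCS table: residential, 1/4-acre lots, soil group D → CN(II) = 87
Dry (AMC I): CN(I) = 4.2·87/(10 − 0.058·87) = (1827/5)/(2477/500) = 182700/2477 ≈ 73.759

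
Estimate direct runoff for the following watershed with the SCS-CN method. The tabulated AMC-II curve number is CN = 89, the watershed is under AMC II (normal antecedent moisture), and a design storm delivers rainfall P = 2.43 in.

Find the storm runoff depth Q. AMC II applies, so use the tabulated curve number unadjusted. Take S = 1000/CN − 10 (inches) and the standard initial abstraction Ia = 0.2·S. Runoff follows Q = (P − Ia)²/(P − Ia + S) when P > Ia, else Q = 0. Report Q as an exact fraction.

CN(II) = 89; AMC II needs no correction.
Max retention: S = 1000/89 − 10 = 110/89 in (≈ 1.236 in)
Ia = 0.2S: 0.2·1.236 = 0.247 in (exactly 22/89)
P − Ia = 2.430 − 0.247 = 19427/8900 ≈ 2.183 in (> 0, runoff occurs)
Q: (19427/8900)² ÷ (30427/8900) = 377408329/270800300 in (≈ 1.394 in)

Q = 377408329/270800300 in ≈ 1.394 in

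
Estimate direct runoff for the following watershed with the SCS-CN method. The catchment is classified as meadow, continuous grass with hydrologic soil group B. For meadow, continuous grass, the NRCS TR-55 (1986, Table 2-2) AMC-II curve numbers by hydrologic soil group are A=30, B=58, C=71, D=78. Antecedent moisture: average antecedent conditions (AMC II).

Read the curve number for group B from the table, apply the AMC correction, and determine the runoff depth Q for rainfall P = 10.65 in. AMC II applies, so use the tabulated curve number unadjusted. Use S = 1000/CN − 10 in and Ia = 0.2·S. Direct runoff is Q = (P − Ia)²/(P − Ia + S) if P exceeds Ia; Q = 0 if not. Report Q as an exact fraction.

NRCS table: meadow, continuous grass, soil group B → CN(II) = 58
CN(II) = 58; AMC II needs no correction.
S = 1000/58 − 10 = 210/29 in ≈ 7.241 in
Ia = 0.2·(210/29) = 42/29 in ≈ 1.448 in
Since P=10.650 > Ia=1.448: effective rainfall P−Ia = 5337/580 in
Q: (5337/580)² ÷ (9537/580) = 9494523/1843820 in (≈ 5.149 in)

Q = 9494523/1843820 in ≈ 5.149 in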